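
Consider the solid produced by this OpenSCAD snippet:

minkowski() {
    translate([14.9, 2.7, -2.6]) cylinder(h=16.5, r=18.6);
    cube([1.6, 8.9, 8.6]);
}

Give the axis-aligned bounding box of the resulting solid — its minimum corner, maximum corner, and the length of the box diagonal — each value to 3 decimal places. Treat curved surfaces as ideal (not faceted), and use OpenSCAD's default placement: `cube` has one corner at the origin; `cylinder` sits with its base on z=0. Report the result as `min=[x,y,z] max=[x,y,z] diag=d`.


min=[-3.700,-15.900,-2.600] max=[35.100,30.200,22.500] diag=65.274

A = translate([14.9, 2.7, -2.6]) cylinder(h=16.5, r=18.6) → bbox [-3.7,-15.9,-2.6] .. [33.5,21.3,13.9]
B = cube([1.6, 8.9, 8.6]) → bbox [0,0,0] .. [1.6,8.9,8.6]
lo = A.lo+B.lo = [-3.7+0, -15.9+0, -2.6+0] = [-3.700,-15.900,-2.600]
hi = A.hi+B.hi = [33.5+1.6, 21.3+8.9, 13.9+8.6] = [35.100,30.200,22.500]
diag = √(38.8²+46.1²+25.1²) = √4260.66 = 65.274


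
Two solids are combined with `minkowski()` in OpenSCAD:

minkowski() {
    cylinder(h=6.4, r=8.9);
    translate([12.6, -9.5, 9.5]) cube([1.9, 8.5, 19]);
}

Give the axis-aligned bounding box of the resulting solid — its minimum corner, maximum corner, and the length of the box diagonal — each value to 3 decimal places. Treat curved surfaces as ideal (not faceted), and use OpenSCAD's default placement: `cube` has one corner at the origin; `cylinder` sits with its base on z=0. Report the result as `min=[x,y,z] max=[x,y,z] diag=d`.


A = translate([12.6, -9.5, 9.5]) cube([1.9, 8.5, 19]) → bbox [12.6,-9.5,9.5] .. [14.5,-1,28.5]
B = cylinder(h=6.4, r=8.9) → bbox [-8.9,-8.9,0] .. [8.9,8.9,6.4]
lo = A.lo+B.lo = [12.6-8.9, -9.5-8.9, 9.5+0] = [3.700,-18.400,9.500]
hi = A.hi+B.hi = [14.5+8.9, -1+8.9, 28.5+6.4] = [23.400,7.900,34.900]
diag = √(19.7²+26.3²+25.4²) = √1724.94 = 41.532

min=[3.700,-18.400,9.500] max=[23.400,7.900,34.900] diag=41.532


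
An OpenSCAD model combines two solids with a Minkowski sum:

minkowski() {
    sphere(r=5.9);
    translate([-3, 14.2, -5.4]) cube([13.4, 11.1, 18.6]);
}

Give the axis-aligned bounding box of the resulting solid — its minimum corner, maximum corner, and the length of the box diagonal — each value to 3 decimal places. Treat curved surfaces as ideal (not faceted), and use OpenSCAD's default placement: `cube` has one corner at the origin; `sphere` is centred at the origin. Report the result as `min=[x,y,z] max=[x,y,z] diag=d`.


A = translate([-3, 14.2, -5.4]) cube([13.4, 11.1, 18.6]) → bbox [-3,14.2,-5.4] .. [10.4,25.3,13.2]
B = sphere(r=5.9) → bbox [-5.9,-5.9,-5.9] .. [5.9,5.9,5.9]
lo = A.lo+B.lo = [-3-5.9, 14.2-5.9, -5.4-5.9] = [-8.900,8.300,-11.300]
hi = A.hi+B.hi = [10.4+5.9, 25.3+5.9, 13.2+5.9] = [16.300,31.200,19.100]
diag = √(25.2²+22.9²+30.4²) = √2083.61 = 45.647

min=[-8.900,8.300,-11.300] max=[16.300,31.200,19.100] diag=45.647


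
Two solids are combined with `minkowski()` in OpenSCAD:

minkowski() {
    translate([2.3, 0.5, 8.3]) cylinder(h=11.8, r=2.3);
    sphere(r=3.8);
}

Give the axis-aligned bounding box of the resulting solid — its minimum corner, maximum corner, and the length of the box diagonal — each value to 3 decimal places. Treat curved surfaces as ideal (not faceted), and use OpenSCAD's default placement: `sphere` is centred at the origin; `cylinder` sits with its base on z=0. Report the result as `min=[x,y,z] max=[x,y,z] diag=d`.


min=[-3.800,-5.600,4.500] max=[8.400,6.600,23.900] diag=25.962

A = translate([2.3, 0.5, 8.3]) cylinder(h=11.8, r=2.3) → bbox [0,-1.8,8.3] .. [4.6,2.8,20.1]
B = sphere(r=3.8) → bbox [-3.8,-3.8,-3.8] .. [3.8,3.8,3.8]
lo = A.lo+B.lo = [0-3.8, -1.8-3.8, 8.3-3.8] = [-3.800,-5.600,4.500]
hi = A.hi+B.hi = [4.6+3.8, 2.8+3.8, 20.1+3.8] = [8.400,6.600,23.900]
diag = √(12.2²+12.2²+19.4²) = √674.04 = 25.962


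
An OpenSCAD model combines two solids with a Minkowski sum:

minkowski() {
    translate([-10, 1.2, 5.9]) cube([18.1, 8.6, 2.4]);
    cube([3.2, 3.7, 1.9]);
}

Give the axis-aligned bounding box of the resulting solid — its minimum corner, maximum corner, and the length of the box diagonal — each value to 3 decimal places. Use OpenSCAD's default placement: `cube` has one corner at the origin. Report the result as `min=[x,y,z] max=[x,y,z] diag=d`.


A = translate([-10, 1.2, 5.9]) cube([18.1, 8.6, 2.4]) → bbox [-10,1.2,5.9] .. [8.1,9.8,8.3]
B = cube([3.2, 3.7, 1.9]) → bbox [0,0,0] .. [3.2,3.7,1.9]
lo = A.lo+B.lo = [-10+0, 1.2+0, 5.9+0] = [-10.000,1.200,5.900]
hi = A.hi+B.hi = [8.1+3.2, 9.8+3.7, 8.3+1.9] = [11.300,13.500,10.200]
diag = √(21.3²+12.3²+4.3²) = √623.47 = 24.969

min=[-10.000,1.200,5.900] max=[11.300,13.500,10.200] diag=24.969


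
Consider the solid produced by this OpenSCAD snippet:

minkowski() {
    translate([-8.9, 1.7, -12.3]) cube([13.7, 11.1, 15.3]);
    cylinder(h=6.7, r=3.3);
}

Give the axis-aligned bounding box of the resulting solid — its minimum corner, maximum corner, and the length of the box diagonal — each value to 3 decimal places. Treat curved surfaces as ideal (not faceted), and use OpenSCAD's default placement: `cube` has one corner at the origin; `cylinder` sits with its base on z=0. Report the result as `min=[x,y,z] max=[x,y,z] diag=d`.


min=[-12.200,-1.600,-12.300] max=[8.100,16.100,9.700] diag=34.776

A = translate([-8.9, 1.7, -12.3]) cube([13.7, 11.1, 15.3]) → bbox [-8.9,1.7,-12.3] .. [4.8,12.8,3]
B = cylinder(h=6.7, r=3.3) → bbox [-3.3,-3.3,0] .. [3.3,3.3,6.7]
lo = A.lo+B.lo = [-8.9-3.3, 1.7-3.3, -12.3+0] = [-12.200,-1.600,-12.300]
hi = A.hi+B.hi = [4.8+3.3, 12.8+3.3, 3+6.7] = [8.100,16.100,9.700]
diag = √(20.3²+17.7²+22²) = √1209.38 = 34.776


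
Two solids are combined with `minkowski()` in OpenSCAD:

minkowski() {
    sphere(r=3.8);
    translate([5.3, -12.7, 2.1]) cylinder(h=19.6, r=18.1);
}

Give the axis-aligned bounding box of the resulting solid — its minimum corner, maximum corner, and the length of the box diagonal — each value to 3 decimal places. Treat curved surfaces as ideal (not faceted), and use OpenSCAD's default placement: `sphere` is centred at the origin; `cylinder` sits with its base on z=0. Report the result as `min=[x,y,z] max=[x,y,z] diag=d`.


min=[-16.600,-34.600,-1.700] max=[27.200,9.200,25.500] diag=67.651

A = translate([5.3, -12.7, 2.1]) cylinder(h=19.6, r=18.1) → bbox [-12.8,-30.8,2.1] .. [23.4,5.4,21.7]
B = sphere(r=3.8) → bbox [-3.8,-3.8,-3.8] .. [3.8,3.8,3.8]
lo = A.lo+B.lo = [-12.8-3.8, -30.8-3.8, 2.1-3.8] = [-16.600,-34.600,-1.700]
hi = A.hi+B.hi = [23.4+3.8, 5.4+3.8, 21.7+3.8] = [27.200,9.200,25.500]
diag = √(43.8²+43.8²+27.2²) = √4576.72 = 67.651


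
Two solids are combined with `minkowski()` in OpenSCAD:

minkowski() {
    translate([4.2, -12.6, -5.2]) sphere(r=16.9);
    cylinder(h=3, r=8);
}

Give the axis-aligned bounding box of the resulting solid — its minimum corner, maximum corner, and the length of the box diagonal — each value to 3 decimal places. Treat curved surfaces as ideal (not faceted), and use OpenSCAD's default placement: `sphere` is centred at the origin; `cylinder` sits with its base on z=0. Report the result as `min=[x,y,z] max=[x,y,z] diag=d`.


min=[-20.700,-37.500,-22.100] max=[29.100,12.300,14.700] diag=79.463

A = translate([4.2, -12.6, -5.2]) sphere(r=16.9) → bbox [-12.7,-29.5,-22.1] .. [21.1,4.3,11.7]
B = cylinder(h=3, r=8) → bbox [-8,-8,0] .. [8,8,3]
lo = A.lo+B.lo = [-12.7-8, -29.5-8, -22.1+0] = [-20.700,-37.500,-22.100]
hi = A.hi+B.hi = [21.1+8, 4.3+8, 11.7+3] = [29.100,12.300,14.700]
diag = √(49.8²+49.8²+36.8²) = √6314.32 = 79.463


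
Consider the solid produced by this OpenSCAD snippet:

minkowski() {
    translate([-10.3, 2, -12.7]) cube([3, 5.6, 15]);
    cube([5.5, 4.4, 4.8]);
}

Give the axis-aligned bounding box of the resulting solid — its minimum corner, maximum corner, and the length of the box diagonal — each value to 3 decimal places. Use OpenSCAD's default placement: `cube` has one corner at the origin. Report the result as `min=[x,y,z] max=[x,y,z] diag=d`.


min=[-10.300,2.000,-12.700] max=[-1.800,12.000,7.100] diag=23.755

A = translate([-10.3, 2, -12.7]) cube([3, 5.6, 15]) → bbox [-10.3,2,-12.7] .. [-7.3,7.6,2.3]
B = cube([5.5, 4.4, 4.8]) → bbox [0,0,0] .. [5.5,4.4,4.8]
lo = A.lo+B.lo = [-10.3+0, 2+0, -12.7+0] = [-10.300,2.000,-12.700]
hi = A.hi+B.hi = [-7.3+5.5, 7.6+4.4, 2.3+4.8] = [-1.800,12.000,7.100]
diag = √(8.5²+10²+19.8²) = √564.29 = 23.755


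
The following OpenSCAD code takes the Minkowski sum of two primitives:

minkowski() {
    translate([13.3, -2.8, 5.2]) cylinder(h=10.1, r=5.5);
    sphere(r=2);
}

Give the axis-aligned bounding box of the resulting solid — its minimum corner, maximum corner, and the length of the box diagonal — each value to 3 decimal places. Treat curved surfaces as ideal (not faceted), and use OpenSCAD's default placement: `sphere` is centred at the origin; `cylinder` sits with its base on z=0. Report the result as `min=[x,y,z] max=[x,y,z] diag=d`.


A = translate([13.3, -2.8, 5.2]) cylinder(h=10.1, r=5.5) → bbox [7.8,-8.3,5.2] .. [18.8,2.7,15.3]
B = sphere(r=2) → bbox [-2,-2,-2] .. [2,2,2]
lo = A.lo+B.lo = [7.8-2, -8.3-2, 5.2-2] = [5.800,-10.300,3.200]
hi = A.hi+B.hi = [18.8+2, 2.7+2, 15.3+2] = [20.800,4.700,17.300]
diag = √(15²+15²+14.1²) = √648.81 = 25.472

min=[5.800,-10.300,3.200] max=[20.800,4.700,17.300] diag=25.472


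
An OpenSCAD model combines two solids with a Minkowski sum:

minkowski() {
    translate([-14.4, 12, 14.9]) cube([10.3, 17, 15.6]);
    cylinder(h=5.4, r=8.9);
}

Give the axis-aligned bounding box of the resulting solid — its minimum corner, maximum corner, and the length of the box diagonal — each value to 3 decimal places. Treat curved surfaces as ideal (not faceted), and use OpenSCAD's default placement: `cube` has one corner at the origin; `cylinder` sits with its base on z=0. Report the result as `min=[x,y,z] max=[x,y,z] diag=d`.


A = translate([-14.4, 12, 14.9]) cube([10.3, 17, 15.6]) → bbox [-14.4,12,14.9] .. [-4.1,29,30.5]
B = cylinder(h=5.4, r=8.9) → bbox [-8.9,-8.9,0] .. [8.9,8.9,5.4]
lo = A.lo+B.lo = [-14.4-8.9, 12-8.9, 14.9+0] = [-23.300,3.100,14.900]
hi = A.hi+B.hi = [-4.1+8.9, 29+8.9, 30.5+5.4] = [4.800,37.900,35.900]
diag = √(28.1²+34.8²+21²) = √2441.65 = 49.413

min=[-23.300,3.100,14.900] max=[4.800,37.900,35.900] diag=49.413


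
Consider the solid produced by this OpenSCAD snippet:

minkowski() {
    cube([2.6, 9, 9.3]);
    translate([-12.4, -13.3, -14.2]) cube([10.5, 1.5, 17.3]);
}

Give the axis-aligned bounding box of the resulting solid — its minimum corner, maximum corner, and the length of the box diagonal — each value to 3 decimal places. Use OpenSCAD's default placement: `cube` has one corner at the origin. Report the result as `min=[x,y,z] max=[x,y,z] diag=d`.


min=[-12.400,-13.300,-14.200] max=[0.700,-2.800,12.400] diag=31.455

A = translate([-12.4, -13.3, -14.2]) cube([10.5, 1.5, 17.3]) → bbox [-12.4,-13.3,-14.2] .. [-1.9,-11.8,3.1]
B = cube([2.6, 9, 9.3]) → bbox [0,0,0] .. [2.6,9,9.3]
lo = A.lo+B.lo = [-12.4+0, -13.3+0, -14.2+0] = [-12.400,-13.300,-14.200]
hi = A.hi+B.hi = [-1.9+2.6, -11.8+9, 3.1+9.3] = [0.700,-2.800,12.400]
diag = √(13.1²+10.5²+26.6²) = √989.42 = 31.455


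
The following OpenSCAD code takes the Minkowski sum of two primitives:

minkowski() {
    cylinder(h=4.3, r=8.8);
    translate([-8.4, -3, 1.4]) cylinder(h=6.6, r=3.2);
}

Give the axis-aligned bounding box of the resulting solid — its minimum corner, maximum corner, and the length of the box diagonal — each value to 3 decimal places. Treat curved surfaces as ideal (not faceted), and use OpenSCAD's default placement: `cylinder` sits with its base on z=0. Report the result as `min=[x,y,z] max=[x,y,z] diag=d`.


min=[-20.400,-15.000,1.400] max=[3.600,9.000,12.300] diag=35.648

A = translate([-8.4, -3, 1.4]) cylinder(h=6.6, r=3.2) → bbox [-11.6,-6.2,1.4] .. [-5.2,0.2,8]
B = cylinder(h=4.3, r=8.8) → bbox [-8.8,-8.8,0] .. [8.8,8.8,4.3]
lo = A.lo+B.lo = [-11.6-8.8, -6.2-8.8, 1.4+0] = [-20.400,-15.000,1.400]
hi = A.hi+B.hi = [-5.2+8.8, 0.2+8.8, 8+4.3] = [3.600,9.000,12.300]
diag = √(24²+24²+10.9²) = √1270.81 = 35.648


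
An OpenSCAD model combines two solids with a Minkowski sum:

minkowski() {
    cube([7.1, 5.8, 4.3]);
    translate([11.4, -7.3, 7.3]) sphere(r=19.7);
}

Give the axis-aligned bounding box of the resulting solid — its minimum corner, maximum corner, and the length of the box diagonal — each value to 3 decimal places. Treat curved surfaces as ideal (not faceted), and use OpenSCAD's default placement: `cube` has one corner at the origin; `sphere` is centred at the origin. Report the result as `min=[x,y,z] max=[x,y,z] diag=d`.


A = translate([11.4, -7.3, 7.3]) sphere(r=19.7) → bbox [-8.3,-27,-12.4] .. [31.1,12.4,27]
B = cube([7.1, 5.8, 4.3]) → bbox [0,0,0] .. [7.1,5.8,4.3]
lo = A.lo+B.lo = [-8.3+0, -27+0, -12.4+0] = [-8.300,-27.000,-12.400]
hi = A.hi+B.hi = [31.1+7.1, 12.4+5.8, 27+4.3] = [38.200,18.200,31.300]
diag = √(46.5²+45.2²+43.7²) = √6114.98 = 78.198

min=[-8.300,-27.000,-12.400] max=[38.200,18.200,31.300] diag=78.198


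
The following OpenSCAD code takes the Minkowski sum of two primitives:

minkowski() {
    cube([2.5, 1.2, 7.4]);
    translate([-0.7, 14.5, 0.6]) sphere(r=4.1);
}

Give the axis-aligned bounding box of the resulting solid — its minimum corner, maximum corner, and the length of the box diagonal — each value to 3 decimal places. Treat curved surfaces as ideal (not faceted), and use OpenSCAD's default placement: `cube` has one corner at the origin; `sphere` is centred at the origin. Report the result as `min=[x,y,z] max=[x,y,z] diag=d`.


A = translate([-0.7, 14.5, 0.6]) sphere(r=4.1) → bbox [-4.8,10.4,-3.5] .. [3.4,18.6,4.7]
B = cube([2.5, 1.2, 7.4]) → bbox [0,0,0] .. [2.5,1.2,7.4]
lo = A.lo+B.lo = [-4.8+0, 10.4+0, -3.5+0] = [-4.800,10.400,-3.500]
hi = A.hi+B.hi = [3.4+2.5, 18.6+1.2, 4.7+7.4] = [5.900,19.800,12.100]
diag = √(10.7²+9.4²+15.6²) = √446.21 = 21.124

min=[-4.800,10.400,-3.500] max=[5.900,19.800,12.100] diag=21.124


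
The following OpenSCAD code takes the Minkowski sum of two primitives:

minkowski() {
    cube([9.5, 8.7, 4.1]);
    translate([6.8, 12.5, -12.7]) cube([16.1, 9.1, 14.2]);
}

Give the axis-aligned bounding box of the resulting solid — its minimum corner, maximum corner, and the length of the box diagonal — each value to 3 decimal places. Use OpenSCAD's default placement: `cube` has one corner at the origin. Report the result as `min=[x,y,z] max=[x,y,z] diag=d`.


min=[6.800,12.500,-12.700] max=[32.400,30.300,5.600] diag=36.154

A = translate([6.8, 12.5, -12.7]) cube([16.1, 9.1, 14.2]) → bbox [6.8,12.5,-12.7] .. [22.9,21.6,1.5]
B = cube([9.5, 8.7, 4.1]) → bbox [0,0,0] .. [9.5,8.7,4.1]
lo = A.lo+B.lo = [6.8+0, 12.5+0, -12.7+0] = [6.800,12.500,-12.700]
hi = A.hi+B.hi = [22.9+9.5, 21.6+8.7, 1.5+4.1] = [32.400,30.300,5.600]
diag = √(25.6²+17.8²+18.3²) = √1307.09 = 36.154


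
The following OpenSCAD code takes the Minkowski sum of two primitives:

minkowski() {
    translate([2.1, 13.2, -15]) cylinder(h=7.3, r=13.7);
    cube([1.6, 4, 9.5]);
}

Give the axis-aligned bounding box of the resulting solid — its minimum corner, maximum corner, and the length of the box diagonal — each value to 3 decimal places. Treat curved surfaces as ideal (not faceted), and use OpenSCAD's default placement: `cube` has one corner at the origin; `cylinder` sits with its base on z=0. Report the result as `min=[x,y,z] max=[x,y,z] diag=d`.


A = translate([2.1, 13.2, -15]) cylinder(h=7.3, r=13.7) → bbox [-11.6,-0.5,-15] .. [15.8,26.9,-7.7]
B = cube([1.6, 4, 9.5]) → bbox [0,0,0] .. [1.6,4,9.5]
lo = A.lo+B.lo = [-11.6+0, -0.5+0, -15+0] = [-11.600,-0.500,-15.000]
hi = A.hi+B.hi = [15.8+1.6, 26.9+4, -7.7+9.5] = [17.400,30.900,1.800]
diag = √(29²+31.4²+16.8²) = √2109.2 = 45.926

min=[-11.600,-0.500,-15.000] max=[17.400,30.900,1.800] diag=45.926


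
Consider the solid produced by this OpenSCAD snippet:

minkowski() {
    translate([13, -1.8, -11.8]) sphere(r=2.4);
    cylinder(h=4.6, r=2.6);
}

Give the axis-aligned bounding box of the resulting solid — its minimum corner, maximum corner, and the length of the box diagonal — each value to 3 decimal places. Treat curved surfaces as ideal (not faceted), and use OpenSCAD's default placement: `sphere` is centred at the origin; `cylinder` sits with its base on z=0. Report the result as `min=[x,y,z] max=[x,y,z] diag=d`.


min=[8.000,-6.800,-14.200] max=[18.000,3.200,-4.800] diag=16.981

A = translate([13, -1.8, -11.8]) sphere(r=2.4) → bbox [10.6,-4.2,-14.2] .. [15.4,0.6,-9.4]
B = cylinder(h=4.6, r=2.6) → bbox [-2.6,-2.6,0] .. [2.6,2.6,4.6]
lo = A.lo+B.lo = [10.6-2.6, -4.2-2.6, -14.2+0] = [8.000,-6.800,-14.200]
hi = A.hi+B.hi = [15.4+2.6, 0.6+2.6, -9.4+4.6] = [18.000,3.200,-4.800]
diag = √(10²+10²+9.4²) = √288.36 = 16.981


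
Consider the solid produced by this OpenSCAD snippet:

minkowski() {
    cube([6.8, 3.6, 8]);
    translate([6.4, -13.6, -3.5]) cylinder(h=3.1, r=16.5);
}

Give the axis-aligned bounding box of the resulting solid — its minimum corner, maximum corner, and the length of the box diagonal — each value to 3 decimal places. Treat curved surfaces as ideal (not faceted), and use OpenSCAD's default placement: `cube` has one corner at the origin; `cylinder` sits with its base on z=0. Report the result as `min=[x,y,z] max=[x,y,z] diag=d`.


min=[-10.100,-30.100,-3.500] max=[29.700,6.500,7.600] diag=55.198

A = translate([6.4, -13.6, -3.5]) cylinder(h=3.1, r=16.5) → bbox [-10.1,-30.1,-3.5] .. [22.9,2.9,-0.4]
B = cube([6.8, 3.6, 8]) → bbox [0,0,0] .. [6.8,3.6,8]
lo = A.lo+B.lo = [-10.1+0, -30.1+0, -3.5+0] = [-10.100,-30.100,-3.500]
hi = A.hi+B.hi = [22.9+6.8, 2.9+3.6, -0.4+8] = [29.700,6.500,7.600]
diag = √(39.8²+36.6²+11.1²) = √3046.81 = 55.198


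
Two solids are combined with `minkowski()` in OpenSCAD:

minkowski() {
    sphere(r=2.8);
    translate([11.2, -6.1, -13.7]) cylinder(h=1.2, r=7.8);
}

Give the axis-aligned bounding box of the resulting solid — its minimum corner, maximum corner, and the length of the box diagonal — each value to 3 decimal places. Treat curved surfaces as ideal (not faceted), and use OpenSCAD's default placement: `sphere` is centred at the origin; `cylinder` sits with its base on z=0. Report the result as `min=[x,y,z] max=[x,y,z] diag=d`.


A = translate([11.2, -6.1, -13.7]) cylinder(h=1.2, r=7.8) → bbox [3.4,-13.9,-13.7] .. [19,1.7,-12.5]
B = sphere(r=2.8) → bbox [-2.8,-2.8,-2.8] .. [2.8,2.8,2.8]
lo = A.lo+B.lo = [3.4-2.8, -13.9-2.8, -13.7-2.8] = [0.600,-16.700,-16.500]
hi = A.hi+B.hi = [19+2.8, 1.7+2.8, -12.5+2.8] = [21.800,4.500,-9.700]
diag = √(21.2²+21.2²+6.8²) = √945.12 = 30.743

min=[0.600,-16.700,-16.500] max=[21.800,4.500,-9.700] diag=30.743


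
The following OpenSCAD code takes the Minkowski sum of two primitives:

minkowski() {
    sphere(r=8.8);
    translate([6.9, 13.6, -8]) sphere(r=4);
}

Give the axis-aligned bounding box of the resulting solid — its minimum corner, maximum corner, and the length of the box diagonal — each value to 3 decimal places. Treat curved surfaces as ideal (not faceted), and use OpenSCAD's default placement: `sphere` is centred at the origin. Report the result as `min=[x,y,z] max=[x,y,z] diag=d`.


min=[-5.900,0.800,-20.800] max=[19.700,26.400,4.800] diag=44.341

A = translate([6.9, 13.6, -8]) sphere(r=4) → bbox [2.9,9.6,-12] .. [10.9,17.6,-4]
B = sphere(r=8.8) → bbox [-8.8,-8.8,-8.8] .. [8.8,8.8,8.8]
lo = A.lo+B.lo = [2.9-8.8, 9.6-8.8, -12-8.8] = [-5.900,0.800,-20.800]
hi = A.hi+B.hi = [10.9+8.8, 17.6+8.8, -4+8.8] = [19.700,26.400,4.800]
diag = √(25.6²+25.6²+25.6²) = √1966.08 = 44.341


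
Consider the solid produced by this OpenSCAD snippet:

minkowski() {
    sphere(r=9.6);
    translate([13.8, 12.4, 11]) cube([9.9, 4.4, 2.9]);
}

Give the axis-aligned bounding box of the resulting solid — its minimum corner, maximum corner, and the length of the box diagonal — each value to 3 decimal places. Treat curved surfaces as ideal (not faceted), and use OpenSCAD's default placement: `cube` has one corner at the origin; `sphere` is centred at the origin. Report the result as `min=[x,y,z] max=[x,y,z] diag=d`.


min=[4.200,2.800,1.400] max=[33.300,26.400,23.500] diag=43.499

A = translate([13.8, 12.4, 11]) cube([9.9, 4.4, 2.9]) → bbox [13.8,12.4,11] .. [23.7,16.8,13.9]
B = sphere(r=9.6) → bbox [-9.6,-9.6,-9.6] .. [9.6,9.6,9.6]
lo = A.lo+B.lo = [13.8-9.6, 12.4-9.6, 11-9.6] = [4.200,2.800,1.400]
hi = A.hi+B.hi = [23.7+9.6, 16.8+9.6, 13.9+9.6] = [33.300,26.400,23.500]
diag = √(29.1²+23.6²+22.1²) = √1892.18 = 43.499


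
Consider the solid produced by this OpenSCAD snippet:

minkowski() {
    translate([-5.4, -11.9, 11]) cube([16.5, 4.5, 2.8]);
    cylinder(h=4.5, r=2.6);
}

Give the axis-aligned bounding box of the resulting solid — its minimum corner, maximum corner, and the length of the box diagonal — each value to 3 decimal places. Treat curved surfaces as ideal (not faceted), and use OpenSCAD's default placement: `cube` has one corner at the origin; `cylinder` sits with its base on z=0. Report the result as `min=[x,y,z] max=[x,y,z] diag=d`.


A = translate([-5.4, -11.9, 11]) cube([16.5, 4.5, 2.8]) → bbox [-5.4,-11.9,11] .. [11.1,-7.4,13.8]
B = cylinder(h=4.5, r=2.6) → bbox [-2.6,-2.6,0] .. [2.6,2.6,4.5]
lo = A.lo+B.lo = [-5.4-2.6, -11.9-2.6, 11+0] = [-8.000,-14.500,11.000]
hi = A.hi+B.hi = [11.1+2.6, -7.4+2.6, 13.8+4.5] = [13.700,-4.800,18.300]
diag = √(21.7²+9.7²+7.3²) = √618.27 = 24.865

min=[-8.000,-14.500,11.000] max=[13.700,-4.800,18.300] diag=24.865


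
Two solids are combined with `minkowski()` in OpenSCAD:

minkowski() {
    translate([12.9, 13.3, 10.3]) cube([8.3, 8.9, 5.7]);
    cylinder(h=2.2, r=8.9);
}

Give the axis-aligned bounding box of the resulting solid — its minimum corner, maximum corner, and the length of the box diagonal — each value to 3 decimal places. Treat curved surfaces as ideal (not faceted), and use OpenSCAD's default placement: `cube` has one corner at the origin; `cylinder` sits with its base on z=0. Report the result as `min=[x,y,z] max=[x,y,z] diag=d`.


min=[4.000,4.400,10.300] max=[30.100,31.100,18.200] diag=38.164

A = translate([12.9, 13.3, 10.3]) cube([8.3, 8.9, 5.7]) → bbox [12.9,13.3,10.3] .. [21.2,22.2,16]
B = cylinder(h=2.2, r=8.9) → bbox [-8.9,-8.9,0] .. [8.9,8.9,2.2]
lo = A.lo+B.lo = [12.9-8.9, 13.3-8.9, 10.3+0] = [4.000,4.400,10.300]
hi = A.hi+B.hi = [21.2+8.9, 22.2+8.9, 16+2.2] = [30.100,31.100,18.200]
diag = √(26.1²+26.7²+7.9²) = √1456.51 = 38.164


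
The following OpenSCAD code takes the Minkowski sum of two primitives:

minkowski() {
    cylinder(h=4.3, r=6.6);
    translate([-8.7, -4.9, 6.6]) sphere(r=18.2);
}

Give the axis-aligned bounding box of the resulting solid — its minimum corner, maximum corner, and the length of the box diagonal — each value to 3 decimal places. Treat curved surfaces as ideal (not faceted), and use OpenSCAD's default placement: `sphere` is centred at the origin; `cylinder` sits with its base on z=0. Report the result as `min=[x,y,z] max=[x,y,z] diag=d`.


A = translate([-8.7, -4.9, 6.6]) sphere(r=18.2) → bbox [-26.9,-23.1,-11.6] .. [9.5,13.3,24.8]
B = cylinder(h=4.3, r=6.6) → bbox [-6.6,-6.6,0] .. [6.6,6.6,4.3]
lo = A.lo+B.lo = [-26.9-6.6, -23.1-6.6, -11.6+0] = [-33.500,-29.700,-11.600]
hi = A.hi+B.hi = [9.5+6.6, 13.3+6.6, 24.8+4.3] = [16.100,19.900,29.100]
diag = √(49.6²+49.6²+40.7²) = √6576.81 = 81.098

min=[-33.500,-29.700,-11.600] max=[16.100,19.900,29.100] diag=81.098


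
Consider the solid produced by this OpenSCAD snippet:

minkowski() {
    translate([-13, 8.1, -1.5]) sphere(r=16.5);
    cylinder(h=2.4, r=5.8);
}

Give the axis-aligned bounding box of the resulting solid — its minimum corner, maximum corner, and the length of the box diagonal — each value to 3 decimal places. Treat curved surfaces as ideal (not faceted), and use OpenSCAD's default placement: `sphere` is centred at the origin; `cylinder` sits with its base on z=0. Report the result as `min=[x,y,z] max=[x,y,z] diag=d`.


min=[-35.300,-14.200,-18.000] max=[9.300,30.400,17.400] diag=72.329

A = translate([-13, 8.1, -1.5]) sphere(r=16.5) → bbox [-29.5,-8.4,-18] .. [3.5,24.6,15]
B = cylinder(h=2.4, r=5.8) → bbox [-5.8,-5.8,0] .. [5.8,5.8,2.4]
lo = A.lo+B.lo = [-29.5-5.8, -8.4-5.8, -18+0] = [-35.300,-14.200,-18.000]
hi = A.hi+B.hi = [3.5+5.8, 24.6+5.8, 15+2.4] = [9.300,30.400,17.400]
diag = √(44.6²+44.6²+35.4²) = √5231.48 = 72.329


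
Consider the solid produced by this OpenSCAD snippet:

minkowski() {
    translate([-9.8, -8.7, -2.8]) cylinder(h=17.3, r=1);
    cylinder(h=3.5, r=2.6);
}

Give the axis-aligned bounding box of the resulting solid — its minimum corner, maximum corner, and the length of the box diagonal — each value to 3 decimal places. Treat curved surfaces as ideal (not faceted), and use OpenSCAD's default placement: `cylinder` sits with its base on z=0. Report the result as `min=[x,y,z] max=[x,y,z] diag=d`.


min=[-13.400,-12.300,-2.800] max=[-6.200,-5.100,18.000] diag=23.159

A = translate([-9.8, -8.7, -2.8]) cylinder(h=17.3, r=1) → bbox [-10.8,-9.7,-2.8] .. [-8.8,-7.7,14.5]
B = cylinder(h=3.5, r=2.6) → bbox [-2.6,-2.6,0] .. [2.6,2.6,3.5]
lo = A.lo+B.lo = [-10.8-2.6, -9.7-2.6, -2.8+0] = [-13.400,-12.300,-2.800]
hi = A.hi+B.hi = [-8.8+2.6, -7.7+2.6, 14.5+3.5] = [-6.200,-5.100,18.000]
diag = √(7.2²+7.2²+20.8²) = √536.32 = 23.159


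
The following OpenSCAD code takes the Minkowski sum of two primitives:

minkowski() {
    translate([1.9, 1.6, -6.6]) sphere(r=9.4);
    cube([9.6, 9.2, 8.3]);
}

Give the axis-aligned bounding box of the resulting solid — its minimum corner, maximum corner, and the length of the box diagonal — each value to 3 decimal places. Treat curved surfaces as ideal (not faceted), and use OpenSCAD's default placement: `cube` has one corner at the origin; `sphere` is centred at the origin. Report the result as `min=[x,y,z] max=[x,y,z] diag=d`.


min=[-7.500,-7.800,-16.000] max=[20.900,20.200,11.100] diag=48.218

A = translate([1.9, 1.6, -6.6]) sphere(r=9.4) → bbox [-7.5,-7.8,-16] .. [11.3,11,2.8]
B = cube([9.6, 9.2, 8.3]) → bbox [0,0,0] .. [9.6,9.2,8.3]
lo = A.lo+B.lo = [-7.5+0, -7.8+0, -16+0] = [-7.500,-7.800,-16.000]
hi = A.hi+B.hi = [11.3+9.6, 11+9.2, 2.8+8.3] = [20.900,20.200,11.100]
diag = √(28.4²+28²+27.1²) = √2324.97 = 48.218


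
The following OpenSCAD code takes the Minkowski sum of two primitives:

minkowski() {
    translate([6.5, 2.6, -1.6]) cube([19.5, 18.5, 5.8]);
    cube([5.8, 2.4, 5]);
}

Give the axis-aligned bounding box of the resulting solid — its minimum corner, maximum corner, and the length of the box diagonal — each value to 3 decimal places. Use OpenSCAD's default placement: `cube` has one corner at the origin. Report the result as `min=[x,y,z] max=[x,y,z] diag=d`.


min=[6.500,2.600,-1.600] max=[31.800,23.500,9.200] diag=34.548

A = translate([6.5, 2.6, -1.6]) cube([19.5, 18.5, 5.8]) → bbox [6.5,2.6,-1.6] .. [26,21.1,4.2]
B = cube([5.8, 2.4, 5]) → bbox [0,0,0] .. [5.8,2.4,5]
lo = A.lo+B.lo = [6.5+0, 2.6+0, -1.6+0] = [6.500,2.600,-1.600]
hi = A.hi+B.hi = [26+5.8, 21.1+2.4, 4.2+5] = [31.800,23.500,9.200]
diag = √(25.3²+20.9²+10.8²) = √1193.54 = 34.548


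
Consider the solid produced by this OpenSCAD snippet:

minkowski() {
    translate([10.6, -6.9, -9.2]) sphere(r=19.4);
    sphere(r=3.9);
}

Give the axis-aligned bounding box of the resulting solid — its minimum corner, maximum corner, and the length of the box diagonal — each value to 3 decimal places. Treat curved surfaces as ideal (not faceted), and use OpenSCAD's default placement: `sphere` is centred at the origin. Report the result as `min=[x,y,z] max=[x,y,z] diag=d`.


A = translate([10.6, -6.9, -9.2]) sphere(r=19.4) → bbox [-8.8,-26.3,-28.6] .. [30,12.5,10.2]
B = sphere(r=3.9) → bbox [-3.9,-3.9,-3.9] .. [3.9,3.9,3.9]
lo = A.lo+B.lo = [-8.8-3.9, -26.3-3.9, -28.6-3.9] = [-12.700,-30.200,-32.500]
hi = A.hi+B.hi = [30+3.9, 12.5+3.9, 10.2+3.9] = [33.900,16.400,14.100]
diag = √(46.6²+46.6²+46.6²) = √6514.68 = 80.714

min=[-12.700,-30.200,-32.500] max=[33.900,16.400,14.100] diag=80.714


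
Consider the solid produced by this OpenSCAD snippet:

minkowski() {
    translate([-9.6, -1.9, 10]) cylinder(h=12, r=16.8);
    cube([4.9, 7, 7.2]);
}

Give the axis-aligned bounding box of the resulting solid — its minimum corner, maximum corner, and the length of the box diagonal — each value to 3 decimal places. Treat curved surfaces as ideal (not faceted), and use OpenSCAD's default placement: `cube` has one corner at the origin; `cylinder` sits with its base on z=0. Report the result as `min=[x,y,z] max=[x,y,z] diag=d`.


A = translate([-9.6, -1.9, 10]) cylinder(h=12, r=16.8) → bbox [-26.4,-18.7,10] .. [7.2,14.9,22]
B = cube([4.9, 7, 7.2]) → bbox [0,0,0] .. [4.9,7,7.2]
lo = A.lo+B.lo = [-26.4+0, -18.7+0, 10+0] = [-26.400,-18.700,10.000]
hi = A.hi+B.hi = [7.2+4.9, 14.9+7, 22+7.2] = [12.100,21.900,29.200]
diag = √(38.5²+40.6²+19.2²) = √3499.25 = 59.154

min=[-26.400,-18.700,10.000] max=[12.100,21.900,29.200] diag=59.154


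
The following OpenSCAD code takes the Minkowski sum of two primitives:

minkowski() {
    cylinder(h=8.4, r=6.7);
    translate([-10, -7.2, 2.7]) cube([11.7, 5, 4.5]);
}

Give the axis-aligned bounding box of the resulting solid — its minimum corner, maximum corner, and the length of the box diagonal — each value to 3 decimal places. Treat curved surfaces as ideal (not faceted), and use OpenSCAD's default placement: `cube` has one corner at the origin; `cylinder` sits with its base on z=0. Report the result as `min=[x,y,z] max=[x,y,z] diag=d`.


min=[-16.700,-13.900,2.700] max=[8.400,4.500,15.600] diag=33.689

A = translate([-10, -7.2, 2.7]) cube([11.7, 5, 4.5]) → bbox [-10,-7.2,2.7] .. [1.7,-2.2,7.2]
B = cylinder(h=8.4, r=6.7) → bbox [-6.7,-6.7,0] .. [6.7,6.7,8.4]
lo = A.lo+B.lo = [-10-6.7, -7.2-6.7, 2.7+0] = [-16.700,-13.900,2.700]
hi = A.hi+B.hi = [1.7+6.7, -2.2+6.7, 7.2+8.4] = [8.400,4.500,15.600]
diag = √(25.1²+18.4²+12.9²) = √1134.98 = 33.689


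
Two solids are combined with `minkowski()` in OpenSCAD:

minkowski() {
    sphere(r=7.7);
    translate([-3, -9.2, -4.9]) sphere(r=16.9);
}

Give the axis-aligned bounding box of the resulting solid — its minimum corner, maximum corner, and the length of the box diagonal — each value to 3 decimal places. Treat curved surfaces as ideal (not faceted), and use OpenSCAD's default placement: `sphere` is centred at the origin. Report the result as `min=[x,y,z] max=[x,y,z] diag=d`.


min=[-27.600,-33.800,-29.500] max=[21.600,15.400,19.700] diag=85.217

A = translate([-3, -9.2, -4.9]) sphere(r=16.9) → bbox [-19.9,-26.1,-21.8] .. [13.9,7.7,12]
B = sphere(r=7.7) → bbox [-7.7,-7.7,-7.7] .. [7.7,7.7,7.7]
lo = A.lo+B.lo = [-19.9-7.7, -26.1-7.7, -21.8-7.7] = [-27.600,-33.800,-29.500]
hi = A.hi+B.hi = [13.9+7.7, 7.7+7.7, 12+7.7] = [21.600,15.400,19.700]
diag = √(49.2²+49.2²+49.2²) = √7261.92 = 85.217


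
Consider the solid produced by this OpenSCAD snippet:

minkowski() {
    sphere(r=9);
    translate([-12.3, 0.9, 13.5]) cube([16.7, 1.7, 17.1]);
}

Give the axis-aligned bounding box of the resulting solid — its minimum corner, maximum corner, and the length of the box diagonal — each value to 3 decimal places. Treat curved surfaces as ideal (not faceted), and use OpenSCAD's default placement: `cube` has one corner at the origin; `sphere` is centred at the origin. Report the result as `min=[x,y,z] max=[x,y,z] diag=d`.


A = translate([-12.3, 0.9, 13.5]) cube([16.7, 1.7, 17.1]) → bbox [-12.3,0.9,13.5] .. [4.4,2.6,30.6]
B = sphere(r=9) → bbox [-9,-9,-9] .. [9,9,9]
lo = A.lo+B.lo = [-12.3-9, 0.9-9, 13.5-9] = [-21.300,-8.100,4.500]
hi = A.hi+B.hi = [4.4+9, 2.6+9, 30.6+9] = [13.400,11.600,39.600]
diag = √(34.7²+19.7²+35.1²) = √2824.19 = 53.143

min=[-21.300,-8.100,4.500] max=[13.400,11.600,39.600] diag=53.143


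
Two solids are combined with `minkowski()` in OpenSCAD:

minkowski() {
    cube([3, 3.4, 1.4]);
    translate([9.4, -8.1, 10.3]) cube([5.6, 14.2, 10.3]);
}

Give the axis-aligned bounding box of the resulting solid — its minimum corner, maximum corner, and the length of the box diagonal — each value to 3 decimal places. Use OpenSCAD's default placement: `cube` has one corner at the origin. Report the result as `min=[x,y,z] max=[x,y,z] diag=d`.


min=[9.400,-8.100,10.300] max=[18.000,9.500,22.000] diag=22.817

A = translate([9.4, -8.1, 10.3]) cube([5.6, 14.2, 10.3]) → bbox [9.4,-8.1,10.3] .. [15,6.1,20.6]
B = cube([3, 3.4, 1.4]) → bbox [0,0,0] .. [3,3.4,1.4]
lo = A.lo+B.lo = [9.4+0, -8.1+0, 10.3+0] = [9.400,-8.100,10.300]
hi = A.hi+B.hi = [15+3, 6.1+3.4, 20.6+1.4] = [18.000,9.500,22.000]
diag = √(8.6²+17.6²+11.7²) = √520.61 = 22.817


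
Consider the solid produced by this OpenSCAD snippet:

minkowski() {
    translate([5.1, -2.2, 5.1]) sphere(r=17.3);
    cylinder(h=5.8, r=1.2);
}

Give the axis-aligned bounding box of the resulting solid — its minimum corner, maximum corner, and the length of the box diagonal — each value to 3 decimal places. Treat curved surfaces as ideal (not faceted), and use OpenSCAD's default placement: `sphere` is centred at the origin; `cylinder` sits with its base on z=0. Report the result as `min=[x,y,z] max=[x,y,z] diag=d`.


min=[-13.400,-20.700,-12.200] max=[23.600,16.300,28.200] diag=66.107

A = translate([5.1, -2.2, 5.1]) sphere(r=17.3) → bbox [-12.2,-19.5,-12.2] .. [22.4,15.1,22.4]
B = cylinder(h=5.8, r=1.2) → bbox [-1.2,-1.2,0] .. [1.2,1.2,5.8]
lo = A.lo+B.lo = [-12.2-1.2, -19.5-1.2, -12.2+0] = [-13.400,-20.700,-12.200]
hi = A.hi+B.hi = [22.4+1.2, 15.1+1.2, 22.4+5.8] = [23.600,16.300,28.200]
diag = √(37²+37²+40.4²) = √4370.16 = 66.107


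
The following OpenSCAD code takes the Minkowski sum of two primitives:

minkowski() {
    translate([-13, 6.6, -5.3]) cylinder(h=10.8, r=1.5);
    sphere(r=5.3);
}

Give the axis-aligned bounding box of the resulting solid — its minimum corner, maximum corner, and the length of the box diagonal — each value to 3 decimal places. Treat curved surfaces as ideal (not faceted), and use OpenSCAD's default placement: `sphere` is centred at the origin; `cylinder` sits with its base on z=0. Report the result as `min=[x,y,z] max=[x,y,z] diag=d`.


A = translate([-13, 6.6, -5.3]) cylinder(h=10.8, r=1.5) → bbox [-14.5,5.1,-5.3] .. [-11.5,8.1,5.5]
B = sphere(r=5.3) → bbox [-5.3,-5.3,-5.3] .. [5.3,5.3,5.3]
lo = A.lo+B.lo = [-14.5-5.3, 5.1-5.3, -5.3-5.3] = [-19.800,-0.200,-10.600]
hi = A.hi+B.hi = [-11.5+5.3, 8.1+5.3, 5.5+5.3] = [-6.200,13.400,10.800]
diag = √(13.6²+13.6²+21.4²) = √827.88 = 28.773

min=[-19.800,-0.200,-10.600] max=[-6.200,13.400,10.800] diag=28.773


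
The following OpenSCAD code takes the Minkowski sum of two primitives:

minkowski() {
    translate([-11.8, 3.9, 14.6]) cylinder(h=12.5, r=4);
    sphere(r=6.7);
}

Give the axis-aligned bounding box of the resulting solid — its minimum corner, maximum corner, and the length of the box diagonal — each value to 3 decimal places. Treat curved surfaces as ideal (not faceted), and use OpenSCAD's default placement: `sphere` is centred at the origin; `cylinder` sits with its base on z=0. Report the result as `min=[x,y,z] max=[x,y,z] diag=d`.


A = translate([-11.8, 3.9, 14.6]) cylinder(h=12.5, r=4) → bbox [-15.8,-0.1,14.6] .. [-7.8,7.9,27.1]
B = sphere(r=6.7) → bbox [-6.7,-6.7,-6.7] .. [6.7,6.7,6.7]
lo = A.lo+B.lo = [-15.8-6.7, -0.1-6.7, 14.6-6.7] = [-22.500,-6.800,7.900]
hi = A.hi+B.hi = [-7.8+6.7, 7.9+6.7, 27.1+6.7] = [-1.100,14.600,33.800]
diag = √(21.4²+21.4²+25.9²) = √1586.73 = 39.834

min=[-22.500,-6.800,7.900] max=[-1.100,14.600,33.800] diag=39.834


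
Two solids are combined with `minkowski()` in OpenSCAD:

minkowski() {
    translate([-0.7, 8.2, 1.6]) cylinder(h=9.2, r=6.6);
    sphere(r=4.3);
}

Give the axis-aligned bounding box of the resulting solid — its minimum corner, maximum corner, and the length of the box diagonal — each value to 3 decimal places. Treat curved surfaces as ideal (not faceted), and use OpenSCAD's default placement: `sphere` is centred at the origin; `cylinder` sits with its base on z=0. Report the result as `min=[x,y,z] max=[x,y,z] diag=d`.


A = translate([-0.7, 8.2, 1.6]) cylinder(h=9.2, r=6.6) → bbox [-7.3,1.6,1.6] .. [5.9,14.8,10.8]
B = sphere(r=4.3) → bbox [-4.3,-4.3,-4.3] .. [4.3,4.3,4.3]
lo = A.lo+B.lo = [-7.3-4.3, 1.6-4.3, 1.6-4.3] = [-11.600,-2.700,-2.700]
hi = A.hi+B.hi = [5.9+4.3, 14.8+4.3, 10.8+4.3] = [10.200,19.100,15.100]
diag = √(21.8²+21.8²+17.8²) = √1267.32 = 35.599

min=[-11.600,-2.700,-2.700] max=[10.200,19.100,15.100] diag=35.599


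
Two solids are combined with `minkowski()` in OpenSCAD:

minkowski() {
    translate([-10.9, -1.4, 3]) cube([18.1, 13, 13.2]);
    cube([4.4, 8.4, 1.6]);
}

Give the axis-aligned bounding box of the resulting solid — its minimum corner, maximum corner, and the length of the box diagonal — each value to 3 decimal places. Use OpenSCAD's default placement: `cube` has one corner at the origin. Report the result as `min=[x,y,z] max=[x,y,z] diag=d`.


min=[-10.900,-1.400,3.000] max=[11.600,20.000,17.800] diag=34.398

A = translate([-10.9, -1.4, 3]) cube([18.1, 13, 13.2]) → bbox [-10.9,-1.4,3] .. [7.2,11.6,16.2]
B = cube([4.4, 8.4, 1.6]) → bbox [0,0,0] .. [4.4,8.4,1.6]
lo = A.lo+B.lo = [-10.9+0, -1.4+0, 3+0] = [-10.900,-1.400,3.000]
hi = A.hi+B.hi = [7.2+4.4, 11.6+8.4, 16.2+1.6] = [11.600,20.000,17.800]
diag = √(22.5²+21.4²+14.8²) = √1183.25 = 34.398


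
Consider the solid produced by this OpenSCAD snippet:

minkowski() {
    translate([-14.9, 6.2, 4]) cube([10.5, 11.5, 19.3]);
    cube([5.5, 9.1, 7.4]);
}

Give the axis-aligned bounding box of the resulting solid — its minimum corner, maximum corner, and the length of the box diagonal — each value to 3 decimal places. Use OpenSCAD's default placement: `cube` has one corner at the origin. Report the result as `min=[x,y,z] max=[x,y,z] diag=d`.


min=[-14.900,6.200,4.000] max=[1.100,26.800,30.700] diag=37.326

A = translate([-14.9, 6.2, 4]) cube([10.5, 11.5, 19.3]) → bbox [-14.9,6.2,4] .. [-4.4,17.7,23.3]
B = cube([5.5, 9.1, 7.4]) → bbox [0,0,0] .. [5.5,9.1,7.4]
lo = A.lo+B.lo = [-14.9+0, 6.2+0, 4+0] = [-14.900,6.200,4.000]
hi = A.hi+B.hi = [-4.4+5.5, 17.7+9.1, 23.3+7.4] = [1.100,26.800,30.700]
diag = √(16²+20.6²+26.7²) = √1393.25 = 37.326


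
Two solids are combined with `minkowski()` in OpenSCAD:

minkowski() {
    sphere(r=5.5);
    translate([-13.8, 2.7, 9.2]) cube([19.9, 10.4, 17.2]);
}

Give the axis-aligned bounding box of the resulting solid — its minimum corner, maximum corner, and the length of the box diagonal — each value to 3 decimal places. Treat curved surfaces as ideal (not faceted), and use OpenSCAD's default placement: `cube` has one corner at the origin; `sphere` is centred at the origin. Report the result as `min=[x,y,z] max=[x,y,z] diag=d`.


A = translate([-13.8, 2.7, 9.2]) cube([19.9, 10.4, 17.2]) → bbox [-13.8,2.7,9.2] .. [6.1,13.1,26.4]
B = sphere(r=5.5) → bbox [-5.5,-5.5,-5.5] .. [5.5,5.5,5.5]
lo = A.lo+B.lo = [-13.8-5.5, 2.7-5.5, 9.2-5.5] = [-19.300,-2.800,3.700]
hi = A.hi+B.hi = [6.1+5.5, 13.1+5.5, 26.4+5.5] = [11.600,18.600,31.900]
diag = √(30.9²+21.4²+28.2²) = √2208.01 = 46.989

min=[-19.300,-2.800,3.700] max=[11.600,18.600,31.900] diag=46.989


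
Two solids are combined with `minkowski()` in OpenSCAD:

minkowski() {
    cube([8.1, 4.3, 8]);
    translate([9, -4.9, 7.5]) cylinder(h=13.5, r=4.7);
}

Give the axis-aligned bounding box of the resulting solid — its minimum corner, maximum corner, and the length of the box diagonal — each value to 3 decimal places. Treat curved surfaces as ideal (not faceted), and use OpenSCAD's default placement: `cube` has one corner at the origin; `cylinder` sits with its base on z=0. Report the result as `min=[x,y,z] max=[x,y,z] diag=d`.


A = translate([9, -4.9, 7.5]) cylinder(h=13.5, r=4.7) → bbox [4.3,-9.6,7.5] .. [13.7,-0.2,21]
B = cube([8.1, 4.3, 8]) → bbox [0,0,0] .. [8.1,4.3,8]
lo = A.lo+B.lo = [4.3+0, -9.6+0, 7.5+0] = [4.300,-9.600,7.500]
hi = A.hi+B.hi = [13.7+8.1, -0.2+4.3, 21+8] = [21.800,4.100,29.000]
diag = √(17.5²+13.7²+21.5²) = √956.19 = 30.922

min=[4.300,-9.600,7.500] max=[21.800,4.100,29.000] diag=30.922
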